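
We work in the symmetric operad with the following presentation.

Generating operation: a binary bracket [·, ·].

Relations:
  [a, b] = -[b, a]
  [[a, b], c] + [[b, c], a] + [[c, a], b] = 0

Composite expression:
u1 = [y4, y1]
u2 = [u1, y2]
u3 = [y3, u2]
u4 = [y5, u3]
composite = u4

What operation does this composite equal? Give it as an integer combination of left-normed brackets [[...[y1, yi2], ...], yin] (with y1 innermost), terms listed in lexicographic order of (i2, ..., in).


Antisymmetry and Jacobi reduce to y1-anchored left-normed brackets.
Composite bracket: [y5, [y3, [[y4, y1], y2]]]
Under [a, b] = ab - ba we get 16 signed associative words (2^4 = 16).
The y1-initial words carry the normal form:
  the word y1y4y2y3y5 carries sign -1 and contributes -[[[[y1, y4], y2], y3], y5]

-[[[[y1, y4], y2], y3], y5]


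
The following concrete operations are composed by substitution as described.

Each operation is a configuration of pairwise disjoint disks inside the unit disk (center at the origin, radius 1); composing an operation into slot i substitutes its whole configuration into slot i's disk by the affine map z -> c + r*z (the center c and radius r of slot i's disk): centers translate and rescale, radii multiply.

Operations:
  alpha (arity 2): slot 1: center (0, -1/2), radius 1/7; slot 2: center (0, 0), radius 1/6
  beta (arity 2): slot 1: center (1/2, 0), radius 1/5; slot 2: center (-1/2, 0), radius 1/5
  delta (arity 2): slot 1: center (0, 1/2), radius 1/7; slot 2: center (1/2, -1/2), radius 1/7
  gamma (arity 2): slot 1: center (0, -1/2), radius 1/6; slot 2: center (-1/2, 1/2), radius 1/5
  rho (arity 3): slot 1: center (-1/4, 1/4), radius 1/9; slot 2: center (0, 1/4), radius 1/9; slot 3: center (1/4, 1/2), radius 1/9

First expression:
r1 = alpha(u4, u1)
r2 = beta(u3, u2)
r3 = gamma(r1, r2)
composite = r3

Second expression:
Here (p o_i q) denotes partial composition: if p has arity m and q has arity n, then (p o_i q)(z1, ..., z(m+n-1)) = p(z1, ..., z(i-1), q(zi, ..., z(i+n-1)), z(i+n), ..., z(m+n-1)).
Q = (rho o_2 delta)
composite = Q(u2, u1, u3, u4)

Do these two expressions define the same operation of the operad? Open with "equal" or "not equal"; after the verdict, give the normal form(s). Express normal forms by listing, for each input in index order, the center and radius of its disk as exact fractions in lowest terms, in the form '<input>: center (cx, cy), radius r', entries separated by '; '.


Normal form of the first expression: u1: center (0, -1/2), radius 1/36; u2: center (-3/5, 1/2), radius 1/25; u3: center (-2/5, 1/2), radius 1/25; u4: center (0, -7/12), radius 1/42
Normal form of the second expression: u1: center (0, 11/36), radius 1/63; u2: center (-1/4, 1/4), radius 1/9; u3: center (1/18, 7/36), radius 1/63; u4: center (1/4, 1/2), radius 1/9
They disagree, so not equal.

not equal; first: u1: center (0, -1/2), radius 1/36; u2: center (-3/5, 1/2), radius 1/25; u3: center (-2/5, 1/2), radius 1/25; u4: center (0, -7/12), radius 1/42; second: u1: center (0, 11/36), radius 1/63; u2: center (-1/4, 1/4), radius 1/9; u3: center (1/18, 7/36), radius 1/63; u4: center (1/4, 1/2), radius 1/9


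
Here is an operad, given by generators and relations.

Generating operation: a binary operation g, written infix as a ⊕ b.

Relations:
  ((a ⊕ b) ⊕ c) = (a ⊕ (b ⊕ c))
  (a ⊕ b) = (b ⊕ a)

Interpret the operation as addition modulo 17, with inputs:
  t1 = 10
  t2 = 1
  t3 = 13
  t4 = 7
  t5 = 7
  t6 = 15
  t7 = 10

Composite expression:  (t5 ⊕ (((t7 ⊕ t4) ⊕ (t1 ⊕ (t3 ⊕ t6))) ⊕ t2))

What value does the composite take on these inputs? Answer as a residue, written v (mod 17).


(t7 ⊕ t4) = 0
(t3 ⊕ t6) = 11
(t1 ⊕ (t3 ⊕ t6)) = 4
((t7 ⊕ t4) ⊕ (t1 ⊕ (t3 ⊕ t6))) = 4
(((t7 ⊕ t4) ⊕ (t1 ⊕ (t3 ⊕ t6))) ⊕ t2) = 5
(t5 ⊕ (((t7 ⊕ t4) ⊕ (t1 ⊕ (t3 ⊕ t6))) ⊕ t2)) = 12

12 (mod 17)


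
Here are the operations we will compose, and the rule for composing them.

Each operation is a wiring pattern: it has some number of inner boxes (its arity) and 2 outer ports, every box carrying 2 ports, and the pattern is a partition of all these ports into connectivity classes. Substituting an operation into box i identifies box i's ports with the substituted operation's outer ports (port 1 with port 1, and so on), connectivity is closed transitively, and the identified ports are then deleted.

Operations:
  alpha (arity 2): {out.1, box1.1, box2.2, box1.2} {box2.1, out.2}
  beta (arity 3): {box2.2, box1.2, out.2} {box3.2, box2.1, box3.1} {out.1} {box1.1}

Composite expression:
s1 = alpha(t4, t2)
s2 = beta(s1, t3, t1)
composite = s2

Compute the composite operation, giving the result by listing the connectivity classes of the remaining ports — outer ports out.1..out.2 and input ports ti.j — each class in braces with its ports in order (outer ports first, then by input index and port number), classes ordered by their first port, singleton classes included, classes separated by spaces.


{out.1} {out.2, t2.1, t3.2} {t1.1, t1.2, t3.1} {t2.2, t4.1, t4.2}

After gluing at beta, chains via deleted ports link the t-ports.
after alpha, the pattern on (t4, t2) reads {out.1, t2.2, t4.1, t4.2} {out.2, t2.1} (out.j = its outer ports)
after beta, the pattern on (t4, t2, t3, t1) reads {out.1} {out.2, t2.1, t3.2} {t1.1, t1.2, t3.1} {t2.2, t4.1, t4.2} (out.j = its outer ports)


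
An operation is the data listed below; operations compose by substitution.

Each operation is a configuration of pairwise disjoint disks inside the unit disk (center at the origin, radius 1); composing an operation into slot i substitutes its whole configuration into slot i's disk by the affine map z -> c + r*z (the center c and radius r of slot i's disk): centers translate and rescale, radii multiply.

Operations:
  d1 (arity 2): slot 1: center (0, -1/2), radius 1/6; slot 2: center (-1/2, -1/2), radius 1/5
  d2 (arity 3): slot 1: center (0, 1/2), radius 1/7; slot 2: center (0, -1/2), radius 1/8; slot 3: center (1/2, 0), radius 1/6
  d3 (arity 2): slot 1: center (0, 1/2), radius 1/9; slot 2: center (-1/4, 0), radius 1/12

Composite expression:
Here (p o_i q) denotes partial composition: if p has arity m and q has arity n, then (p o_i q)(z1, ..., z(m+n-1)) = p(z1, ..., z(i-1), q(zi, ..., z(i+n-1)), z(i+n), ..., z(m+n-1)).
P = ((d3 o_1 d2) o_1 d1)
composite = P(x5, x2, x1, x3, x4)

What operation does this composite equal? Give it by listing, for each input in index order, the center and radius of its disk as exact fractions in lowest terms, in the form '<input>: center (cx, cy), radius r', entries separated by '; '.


Each x-disk chains the slot maps above it in d3; radii multiply.
input x5: applying the 3 nested substitutions gives center (0, 23/42), radius 1/378
input x2: applying the 3 nested substitutions gives center (-1/126, 23/42), radius 1/315
input x1: applying the 2 nested substitutions gives center (0, 4/9), radius 1/72
input x3: applying the 2 nested substitutions gives center (1/18, 1/2), radius 1/54
input x4: applying the 1 nested substitution gives center (-1/4, 0), radius 1/12

x1: center (0, 4/9), radius 1/72; x2: center (-1/126, 23/42), radius 1/315; x3: center (1/18, 1/2), radius 1/54; x4: center (-1/4, 0), radius 1/12; x5: center (0, 23/42), radius 1/378


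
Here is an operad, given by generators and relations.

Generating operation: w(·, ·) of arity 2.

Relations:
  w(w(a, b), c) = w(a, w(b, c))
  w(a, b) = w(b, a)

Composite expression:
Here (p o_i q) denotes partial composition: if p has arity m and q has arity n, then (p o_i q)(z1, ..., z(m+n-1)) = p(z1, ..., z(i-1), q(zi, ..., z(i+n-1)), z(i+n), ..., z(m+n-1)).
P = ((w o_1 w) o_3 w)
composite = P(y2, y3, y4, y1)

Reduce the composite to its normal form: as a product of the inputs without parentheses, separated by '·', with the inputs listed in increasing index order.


y1 · y2 · y3 · y4

Both nesting and order wash out for w; what remains is which y's occur.
w(y2, y3) spells out as y2 · y3
w(y4, y1) spells out as y4 · y1
w(w(y2, y3), w(y4, y1)) spells out as y2 · y3 · y4 · y1
commutativity sorts the factors: y1 · y2 · y3 · y4


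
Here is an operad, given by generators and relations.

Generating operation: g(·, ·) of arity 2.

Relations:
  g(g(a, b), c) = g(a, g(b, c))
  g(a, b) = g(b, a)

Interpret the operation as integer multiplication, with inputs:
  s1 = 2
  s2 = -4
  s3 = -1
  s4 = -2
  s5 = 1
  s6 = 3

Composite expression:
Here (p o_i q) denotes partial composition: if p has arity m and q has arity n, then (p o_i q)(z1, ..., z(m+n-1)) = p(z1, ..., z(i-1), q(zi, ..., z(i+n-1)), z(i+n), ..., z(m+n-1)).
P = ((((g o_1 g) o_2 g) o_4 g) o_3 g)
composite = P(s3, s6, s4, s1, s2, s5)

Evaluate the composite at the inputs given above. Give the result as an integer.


-48

g(s4, s1) = -4
g(s6, g(s4, s1)) = -12
g(s3, g(s6, g(s4, s1))) = 12
g(s2, s5) = -4
g(g(s3, g(s6, g(s4, s1))), g(s2, s5)) = -48


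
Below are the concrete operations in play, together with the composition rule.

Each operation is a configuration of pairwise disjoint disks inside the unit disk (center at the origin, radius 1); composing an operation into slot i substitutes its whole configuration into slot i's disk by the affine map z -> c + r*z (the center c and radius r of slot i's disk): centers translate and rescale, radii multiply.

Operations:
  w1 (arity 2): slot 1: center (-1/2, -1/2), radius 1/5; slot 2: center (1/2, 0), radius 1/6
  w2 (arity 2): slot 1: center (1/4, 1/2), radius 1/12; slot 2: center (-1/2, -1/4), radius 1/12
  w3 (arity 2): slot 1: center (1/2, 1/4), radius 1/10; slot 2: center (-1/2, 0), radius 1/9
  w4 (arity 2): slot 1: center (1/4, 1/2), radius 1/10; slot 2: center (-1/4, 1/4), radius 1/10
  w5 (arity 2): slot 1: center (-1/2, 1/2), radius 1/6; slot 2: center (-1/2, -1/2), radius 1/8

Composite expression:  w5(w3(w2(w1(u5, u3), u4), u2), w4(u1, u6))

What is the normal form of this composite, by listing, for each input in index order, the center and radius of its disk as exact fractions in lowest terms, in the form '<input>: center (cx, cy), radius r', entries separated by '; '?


Each u-disk chains the slot maps above it in w5; radii multiply.
u5 passes through 4 substitutions, ending at center (-119/288, 791/1440), radius 1/3600
u3 passes through 4 substitutions, ending at center (-593/1440, 11/20), radius 1/4320
u4 passes through 3 substitutions, ending at center (-17/40, 43/80), radius 1/720
u2 passes through 2 substitutions, ending at center (-7/12, 1/2), radius 1/54
u1 passes through 2 substitutions, ending at center (-15/32, -7/16), radius 1/80
u6 passes through 2 substitutions, ending at center (-17/32, -15/32), radius 1/80

u1: center (-15/32, -7/16), radius 1/80; u2: center (-7/12, 1/2), radius 1/54; u3: center (-593/1440, 11/20), radius 1/4320; u4: center (-17/40, 43/80), radius 1/720; u5: center (-119/288, 791/1440), radius 1/3600; u6: center (-17/32, -15/32), radius 1/80


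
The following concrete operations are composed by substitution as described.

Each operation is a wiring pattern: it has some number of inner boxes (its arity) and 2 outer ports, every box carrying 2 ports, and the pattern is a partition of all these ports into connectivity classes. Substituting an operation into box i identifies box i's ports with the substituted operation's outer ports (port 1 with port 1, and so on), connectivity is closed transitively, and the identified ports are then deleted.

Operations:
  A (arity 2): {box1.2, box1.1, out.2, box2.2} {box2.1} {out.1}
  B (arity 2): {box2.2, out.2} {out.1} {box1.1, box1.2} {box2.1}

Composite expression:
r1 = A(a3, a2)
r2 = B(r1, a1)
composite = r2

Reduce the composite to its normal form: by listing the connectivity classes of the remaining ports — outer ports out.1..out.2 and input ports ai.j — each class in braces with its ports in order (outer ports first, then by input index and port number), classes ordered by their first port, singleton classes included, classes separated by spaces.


Substituting into B glues patterns; closure does the rest.
composing A on (a3, a2), with out.j its own outer ports: {out.1} {out.2, a2.2, a3.1, a3.2} {a2.1}
composing B on (a3, a2, a1), with out.j its own outer ports: {out.1} {out.2, a1.2} {a1.1} {a2.1} {a2.2, a3.1, a3.2}

{out.1} {out.2, a1.2} {a1.1} {a2.1} {a2.2, a3.1, a3.2}


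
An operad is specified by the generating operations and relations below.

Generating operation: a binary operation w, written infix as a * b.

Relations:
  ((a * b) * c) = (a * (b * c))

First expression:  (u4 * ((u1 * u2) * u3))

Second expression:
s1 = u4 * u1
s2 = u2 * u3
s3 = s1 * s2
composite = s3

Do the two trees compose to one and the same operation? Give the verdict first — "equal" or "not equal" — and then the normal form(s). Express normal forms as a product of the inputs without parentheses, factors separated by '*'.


equal; both compose to u4 * u1 * u2 * u3

The first expression, normalized: u4 * u1 * u2 * u3
The second expression, normalized: u4 * u1 * u2 * u3
The forms coincide; equal.


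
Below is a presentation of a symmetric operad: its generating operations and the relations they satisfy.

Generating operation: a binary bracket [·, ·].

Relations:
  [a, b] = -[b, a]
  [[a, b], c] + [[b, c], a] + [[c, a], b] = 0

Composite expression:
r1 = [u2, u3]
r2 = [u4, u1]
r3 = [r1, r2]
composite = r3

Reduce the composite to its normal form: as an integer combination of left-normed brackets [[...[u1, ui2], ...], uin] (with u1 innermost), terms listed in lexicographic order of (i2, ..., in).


[[[u1, u4], u2], u3] - [[[u1, u4], u3], u2]

Antisymmetry and Jacobi reduce to u1-anchored left-normed brackets.
Composite bracket: [[u2, u3], [u4, u1]]
Under [a, b] = ab - ba we get 8 signed associative words (2^3 = 8).
Collect the words opening with u1:
  the word u1u4u2u3 carries sign +1 and contributes +[[[u1, u4], u2], u3]
  the word u1u4u3u2 carries sign -1 and contributes -[[[u1, u4], u3], u2]


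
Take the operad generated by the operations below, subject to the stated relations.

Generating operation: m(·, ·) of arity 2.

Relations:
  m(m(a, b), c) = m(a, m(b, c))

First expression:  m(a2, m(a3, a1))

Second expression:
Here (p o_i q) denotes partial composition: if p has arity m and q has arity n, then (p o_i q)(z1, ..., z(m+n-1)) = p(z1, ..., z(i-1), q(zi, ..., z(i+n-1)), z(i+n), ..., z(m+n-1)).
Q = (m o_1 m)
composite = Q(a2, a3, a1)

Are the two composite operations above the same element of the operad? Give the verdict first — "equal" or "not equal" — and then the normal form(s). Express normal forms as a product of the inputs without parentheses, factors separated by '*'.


equal; the common form is a2 * a3 * a1

In normal form, the first expression is a2 * a3 * a1
In normal form, the second expression is a2 * a3 * a1
Both agree, so they are equal.


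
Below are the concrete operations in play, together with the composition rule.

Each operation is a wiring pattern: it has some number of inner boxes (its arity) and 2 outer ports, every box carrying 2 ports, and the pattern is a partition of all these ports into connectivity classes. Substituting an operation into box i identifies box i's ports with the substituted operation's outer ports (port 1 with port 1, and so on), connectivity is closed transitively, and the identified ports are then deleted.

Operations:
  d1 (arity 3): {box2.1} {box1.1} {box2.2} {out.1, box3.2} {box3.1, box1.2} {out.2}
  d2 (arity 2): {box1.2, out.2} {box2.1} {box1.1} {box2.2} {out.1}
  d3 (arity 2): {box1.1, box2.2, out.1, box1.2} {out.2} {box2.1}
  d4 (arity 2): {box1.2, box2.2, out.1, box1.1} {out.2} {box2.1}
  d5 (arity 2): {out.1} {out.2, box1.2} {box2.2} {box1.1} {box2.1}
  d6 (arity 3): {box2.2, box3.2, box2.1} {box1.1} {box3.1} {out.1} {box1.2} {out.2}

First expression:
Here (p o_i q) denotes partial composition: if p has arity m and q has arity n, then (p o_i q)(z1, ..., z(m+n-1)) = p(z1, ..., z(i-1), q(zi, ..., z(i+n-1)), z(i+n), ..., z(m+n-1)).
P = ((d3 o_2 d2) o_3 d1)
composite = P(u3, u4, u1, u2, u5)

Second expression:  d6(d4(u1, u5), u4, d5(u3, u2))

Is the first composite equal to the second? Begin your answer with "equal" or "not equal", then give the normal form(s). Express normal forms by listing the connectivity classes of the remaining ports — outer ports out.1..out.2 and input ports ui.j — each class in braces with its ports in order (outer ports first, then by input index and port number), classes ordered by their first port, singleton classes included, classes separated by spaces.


not equal — first {out.1, u3.1, u3.2, u4.2} {out.2} {u1.1} {u1.2, u5.1} {u2.1} {u2.2} {u4.1} {u5.2}, second {out.1} {out.2} {u1.1, u1.2, u5.2} {u2.1} {u2.2} {u3.1} {u3.2, u4.1, u4.2} {u5.1}

Normal form of the first expression: {out.1, u3.1, u3.2, u4.2} {out.2} {u1.1} {u1.2, u5.1} {u2.1} {u2.2} {u4.1} {u5.2}
Normal form of the second expression: {out.1} {out.2} {u1.1, u1.2, u5.2} {u2.1} {u2.2} {u3.1} {u3.2, u4.1, u4.2} {u5.1}
No match — not equal.


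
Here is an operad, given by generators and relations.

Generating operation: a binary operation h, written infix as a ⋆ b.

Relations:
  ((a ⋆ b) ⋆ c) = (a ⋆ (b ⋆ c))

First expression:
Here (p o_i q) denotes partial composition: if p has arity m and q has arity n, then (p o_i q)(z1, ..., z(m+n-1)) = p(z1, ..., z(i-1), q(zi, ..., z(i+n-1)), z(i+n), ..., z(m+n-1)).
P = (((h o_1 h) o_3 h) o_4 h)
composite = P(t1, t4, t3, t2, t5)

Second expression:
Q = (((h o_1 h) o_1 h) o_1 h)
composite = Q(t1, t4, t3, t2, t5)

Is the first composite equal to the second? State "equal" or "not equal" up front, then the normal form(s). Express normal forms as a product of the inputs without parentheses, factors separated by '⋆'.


equal: each reduces to t1 ⋆ t4 ⋆ t3 ⋆ t2 ⋆ t5

The first expression reduces to t1 ⋆ t4 ⋆ t3 ⋆ t2 ⋆ t5
The second expression reduces to t1 ⋆ t4 ⋆ t3 ⋆ t2 ⋆ t5
Same normal form: equal.


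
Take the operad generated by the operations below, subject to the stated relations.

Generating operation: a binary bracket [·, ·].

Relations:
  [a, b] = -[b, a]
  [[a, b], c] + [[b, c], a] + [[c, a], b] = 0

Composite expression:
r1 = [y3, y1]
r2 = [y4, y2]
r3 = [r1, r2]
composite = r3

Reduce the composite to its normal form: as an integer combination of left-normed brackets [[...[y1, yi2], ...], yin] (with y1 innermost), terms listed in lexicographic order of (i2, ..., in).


[[[y1, y3], y2], y4] - [[[y1, y3], y4], y2]

A multilinear Lie element is pinned by y1-initial words (y1 innermost).
Composite bracket: [[y3, y1], [y4, y2]]
Full expansion: 8 signed words from ab - ba (2^3 = 8).
Keep just the words that open with y1:
  from y1y3y2y4, sign +1: term +[[[y1, y3], y2], y4]
  from y1y3y4y2, sign -1: term -[[[y1, y3], y4], y2]


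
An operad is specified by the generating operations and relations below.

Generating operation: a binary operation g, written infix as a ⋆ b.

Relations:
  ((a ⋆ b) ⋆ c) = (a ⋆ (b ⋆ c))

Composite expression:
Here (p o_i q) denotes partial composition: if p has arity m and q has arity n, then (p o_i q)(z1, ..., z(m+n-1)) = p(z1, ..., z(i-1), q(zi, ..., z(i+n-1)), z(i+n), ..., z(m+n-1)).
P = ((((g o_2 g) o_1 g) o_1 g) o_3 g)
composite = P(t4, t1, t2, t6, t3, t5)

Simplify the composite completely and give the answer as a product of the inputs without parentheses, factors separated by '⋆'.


The g-tree's shape is irrelevant; the t-reading-order decides.
(t4 ⋆ t1) linearizes to t4 ⋆ t1
(t2 ⋆ t6) linearizes to t2 ⋆ t6
((t4 ⋆ t1) ⋆ (t2 ⋆ t6)) linearizes to t4 ⋆ t1 ⋆ t2 ⋆ t6
(t3 ⋆ t5) linearizes to t3 ⋆ t5
(((t4 ⋆ t1) ⋆ (t2 ⋆ t6)) ⋆ (t3 ⋆ t5)) linearizes to t4 ⋆ t1 ⋆ t2 ⋆ t6 ⋆ t3 ⋆ t5

t4 ⋆ t1 ⋆ t2 ⋆ t6 ⋆ t3 ⋆ t5


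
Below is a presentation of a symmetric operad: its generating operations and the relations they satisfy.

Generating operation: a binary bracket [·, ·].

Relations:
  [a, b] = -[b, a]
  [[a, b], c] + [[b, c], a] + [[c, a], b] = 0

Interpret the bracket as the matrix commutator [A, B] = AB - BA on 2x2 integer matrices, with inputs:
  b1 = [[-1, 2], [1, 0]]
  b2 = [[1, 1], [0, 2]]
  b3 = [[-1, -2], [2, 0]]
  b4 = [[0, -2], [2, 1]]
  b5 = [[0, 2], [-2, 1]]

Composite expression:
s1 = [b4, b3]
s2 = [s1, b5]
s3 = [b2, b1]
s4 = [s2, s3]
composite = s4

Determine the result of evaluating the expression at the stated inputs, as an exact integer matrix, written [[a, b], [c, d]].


[b4, b3] = [[0, 0], [0, 0]]
[[b4, b3], b5] = [[0, 0], [0, 0]]
[b2, b1] = [[1, -1], [1, -1]]
[[[b4, b3], b5], [b2, b1]] = [[0, 0], [0, 0]]

[[0, 0], [0, 0]]


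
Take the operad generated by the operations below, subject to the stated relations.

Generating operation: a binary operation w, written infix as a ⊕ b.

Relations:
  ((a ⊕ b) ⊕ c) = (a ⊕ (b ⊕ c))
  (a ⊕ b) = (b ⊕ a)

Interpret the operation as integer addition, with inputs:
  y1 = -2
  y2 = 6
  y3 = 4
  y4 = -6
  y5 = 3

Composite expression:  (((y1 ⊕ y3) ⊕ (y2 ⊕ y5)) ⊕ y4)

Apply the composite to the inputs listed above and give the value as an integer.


5


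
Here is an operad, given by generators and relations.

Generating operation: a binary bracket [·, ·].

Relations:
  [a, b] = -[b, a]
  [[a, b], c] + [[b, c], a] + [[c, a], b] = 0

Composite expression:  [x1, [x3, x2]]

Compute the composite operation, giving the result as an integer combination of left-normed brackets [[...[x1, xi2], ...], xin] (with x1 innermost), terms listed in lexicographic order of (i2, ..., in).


Expand each bracket as ab - ba; the x1-initial words give the coefficients.
Composite bracket: [x1, [x3, x2]]
Full expansion: 4 signed words from ab - ba (2^2 = 4).
Only words starting with x1 matter:
  sign of x1x2x3 is -1, so it contributes -[[x1, x2], x3]
  sign of x1x3x2 is +1, so it contributes +[[x1, x3], x2]

-[[x1, x2], x3] + [[x1, x3], x2]


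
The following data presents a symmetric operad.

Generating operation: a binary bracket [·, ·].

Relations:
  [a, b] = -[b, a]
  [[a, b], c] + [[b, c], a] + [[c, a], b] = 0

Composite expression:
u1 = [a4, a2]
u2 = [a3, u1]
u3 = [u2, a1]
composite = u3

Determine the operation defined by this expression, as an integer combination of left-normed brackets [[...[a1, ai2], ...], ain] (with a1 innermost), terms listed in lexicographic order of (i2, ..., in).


-[[[a1, a2], a4], a3] + [[[a1, a3], a2], a4] - [[[a1, a3], a4], a2] + [[[a1, a4], a2], a3]

Antisymmetry and Jacobi reduce to a1-anchored left-normed brackets.
Composite bracket: [[a3, [a4, a2]], a1]
Under [a, b] = ab - ba we get 8 signed associative words (2^3 = 8).
Words beginning with a1 determine it all:
  word a1a2a4a3 has sign -1, contributing -[[[a1, a2], a4], a3]
  word a1a3a2a4 has sign +1, contributing +[[[a1, a3], a2], a4]
  word a1a3a4a2 has sign -1, contributing -[[[a1, a3], a4], a2]
  word a1a4a2a3 has sign +1, contributing +[[[a1, a4], a2], a3]


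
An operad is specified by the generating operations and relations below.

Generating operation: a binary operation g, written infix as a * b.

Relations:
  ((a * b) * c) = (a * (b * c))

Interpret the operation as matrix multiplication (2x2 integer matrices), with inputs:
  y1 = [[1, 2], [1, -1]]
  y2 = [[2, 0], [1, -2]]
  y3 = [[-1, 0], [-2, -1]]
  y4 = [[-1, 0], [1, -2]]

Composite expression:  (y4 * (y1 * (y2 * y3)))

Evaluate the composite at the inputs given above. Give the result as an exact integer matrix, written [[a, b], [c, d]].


(y2 * y3) = [[-2, 0], [3, 2]]
(y1 * (y2 * y3)) = [[4, 4], [-5, -2]]
(y4 * (y1 * (y2 * y3))) = [[-4, -4], [14, 8]]

[[-4, -4], [14, 8]]


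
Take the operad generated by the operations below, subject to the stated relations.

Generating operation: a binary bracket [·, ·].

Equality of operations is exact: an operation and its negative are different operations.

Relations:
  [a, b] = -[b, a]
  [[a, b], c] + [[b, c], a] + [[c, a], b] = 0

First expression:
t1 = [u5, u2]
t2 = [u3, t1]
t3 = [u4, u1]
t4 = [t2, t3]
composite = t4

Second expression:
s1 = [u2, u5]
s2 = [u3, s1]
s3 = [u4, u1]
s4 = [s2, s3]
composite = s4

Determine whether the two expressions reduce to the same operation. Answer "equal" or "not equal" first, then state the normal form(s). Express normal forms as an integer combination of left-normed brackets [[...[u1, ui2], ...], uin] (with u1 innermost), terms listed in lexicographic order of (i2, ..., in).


not equal: they reduce to [[[[u1, u4], u2], u5], u3] - [[[[u1, u4], u3], u2], u5] + [[[[u1, u4], u3], u5], u2] - [[[[u1, u4], u5], u2], u3] and -[[[[u1, u4], u2], u5], u3] + [[[[u1, u4], u3], u2], u5] - [[[[u1, u4], u3], u5], u2] + [[[[u1, u4], u5], u2], u3]

In normal form, the first expression is [[[[u1, u4], u2], u5], u3] - [[[[u1, u4], u3], u2], u5] + [[[[u1, u4], u3], u5], u2] - [[[[u1, u4], u5], u2], u3]
In normal form, the second expression is -[[[[u1, u4], u2], u5], u3] + [[[[u1, u4], u3], u2], u5] - [[[[u1, u4], u3], u5], u2] + [[[[u1, u4], u5], u2], u3]
Different reductions; not equal.


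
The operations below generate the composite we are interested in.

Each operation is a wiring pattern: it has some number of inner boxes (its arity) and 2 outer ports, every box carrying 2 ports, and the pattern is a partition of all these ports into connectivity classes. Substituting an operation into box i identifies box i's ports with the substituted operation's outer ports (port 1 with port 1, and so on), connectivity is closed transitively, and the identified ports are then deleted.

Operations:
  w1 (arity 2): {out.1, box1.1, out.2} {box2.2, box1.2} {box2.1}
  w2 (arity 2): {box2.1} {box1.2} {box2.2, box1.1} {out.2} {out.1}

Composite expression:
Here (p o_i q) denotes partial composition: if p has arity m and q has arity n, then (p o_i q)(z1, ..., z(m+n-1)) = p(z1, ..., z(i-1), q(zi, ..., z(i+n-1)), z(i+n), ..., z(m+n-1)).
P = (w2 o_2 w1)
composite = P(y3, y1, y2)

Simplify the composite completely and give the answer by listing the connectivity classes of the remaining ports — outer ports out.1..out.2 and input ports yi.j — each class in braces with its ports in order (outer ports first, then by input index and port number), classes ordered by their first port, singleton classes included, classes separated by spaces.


{out.1} {out.2} {y1.1, y3.1} {y1.2, y2.2} {y2.1} {y3.2}

Connectivity passes through glued w2-boundaries; trace each wire chain.
w1 over (y1, y2) gives {out.1, out.2, y1.1} {y1.2, y2.2} {y2.1}, out.j being that stage's outer ports
w2 over (y3, y1, y2) gives {out.1} {out.2} {y1.1, y3.1} {y1.2, y2.2} {y2.1} {y3.2}, out.j being that stage's outer ports


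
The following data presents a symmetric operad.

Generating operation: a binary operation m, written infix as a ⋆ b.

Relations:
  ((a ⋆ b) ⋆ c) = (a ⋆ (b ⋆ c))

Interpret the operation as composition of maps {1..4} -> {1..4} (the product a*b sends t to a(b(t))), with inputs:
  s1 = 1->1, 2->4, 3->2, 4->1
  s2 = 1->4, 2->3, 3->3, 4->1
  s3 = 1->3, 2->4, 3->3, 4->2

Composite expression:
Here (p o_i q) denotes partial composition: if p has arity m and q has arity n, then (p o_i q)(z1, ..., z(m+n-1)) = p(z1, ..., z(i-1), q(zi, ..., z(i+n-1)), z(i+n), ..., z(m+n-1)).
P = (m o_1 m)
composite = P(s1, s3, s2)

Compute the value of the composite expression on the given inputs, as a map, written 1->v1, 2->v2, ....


1->4, 2->2, 3->2, 4->2

(s1 ⋆ s3) = 1->2, 2->1, 3->2, 4->4
((s1 ⋆ s3) ⋆ s2) = 1->4, 2->2, 3->2, 4->2


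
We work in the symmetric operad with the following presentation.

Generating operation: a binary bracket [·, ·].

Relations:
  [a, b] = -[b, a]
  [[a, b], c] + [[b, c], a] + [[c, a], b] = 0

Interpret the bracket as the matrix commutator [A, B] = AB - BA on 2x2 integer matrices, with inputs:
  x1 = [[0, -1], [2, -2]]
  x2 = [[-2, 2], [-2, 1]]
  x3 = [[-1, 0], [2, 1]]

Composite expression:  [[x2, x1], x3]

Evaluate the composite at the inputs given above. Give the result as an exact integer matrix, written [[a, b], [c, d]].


[[-2, -2], [-12, 2]]

[x2, x1] = [[2, -1], [2, -2]]
[[x2, x1], x3] = [[-2, -2], [-12, 2]]


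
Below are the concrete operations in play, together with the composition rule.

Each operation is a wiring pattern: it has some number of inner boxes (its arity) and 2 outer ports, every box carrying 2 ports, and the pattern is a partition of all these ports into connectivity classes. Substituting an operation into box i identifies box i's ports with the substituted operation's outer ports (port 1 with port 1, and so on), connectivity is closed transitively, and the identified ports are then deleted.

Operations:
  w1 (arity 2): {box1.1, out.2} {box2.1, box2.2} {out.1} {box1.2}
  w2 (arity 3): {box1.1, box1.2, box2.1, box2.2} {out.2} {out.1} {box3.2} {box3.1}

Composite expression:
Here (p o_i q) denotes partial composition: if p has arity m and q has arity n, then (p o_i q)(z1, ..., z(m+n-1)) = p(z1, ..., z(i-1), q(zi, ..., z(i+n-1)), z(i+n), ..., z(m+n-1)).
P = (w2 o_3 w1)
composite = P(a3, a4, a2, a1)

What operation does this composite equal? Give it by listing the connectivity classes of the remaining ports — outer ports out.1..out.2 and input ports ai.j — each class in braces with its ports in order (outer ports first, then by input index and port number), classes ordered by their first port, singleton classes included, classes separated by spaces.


{out.1} {out.2} {a1.1, a1.2} {a2.1} {a2.2} {a3.1, a3.2, a4.1, a4.2}


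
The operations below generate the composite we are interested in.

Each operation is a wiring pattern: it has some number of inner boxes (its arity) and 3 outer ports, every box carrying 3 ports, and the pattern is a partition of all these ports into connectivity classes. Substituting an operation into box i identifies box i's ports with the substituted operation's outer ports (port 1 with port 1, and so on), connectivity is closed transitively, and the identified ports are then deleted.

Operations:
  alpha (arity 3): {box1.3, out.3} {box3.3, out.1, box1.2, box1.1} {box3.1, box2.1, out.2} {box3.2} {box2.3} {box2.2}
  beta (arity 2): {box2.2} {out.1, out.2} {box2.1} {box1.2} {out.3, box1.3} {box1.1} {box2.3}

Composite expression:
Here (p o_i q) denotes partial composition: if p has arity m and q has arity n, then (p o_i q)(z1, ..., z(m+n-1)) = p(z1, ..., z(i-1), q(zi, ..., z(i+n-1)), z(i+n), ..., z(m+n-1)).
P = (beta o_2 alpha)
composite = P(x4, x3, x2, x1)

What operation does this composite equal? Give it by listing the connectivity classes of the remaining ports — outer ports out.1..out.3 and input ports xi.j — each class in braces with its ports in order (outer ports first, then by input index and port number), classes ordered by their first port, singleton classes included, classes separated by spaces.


Reachability decides: close wires over beta-identified ports.
alpha over (x3, x2, x1) gives {out.1, x1.3, x3.1, x3.2} {out.2, x1.1, x2.1} {out.3, x3.3} {x1.2} {x2.2} {x2.3}, out.j being that stage's outer ports
beta over (x4, x3, x2, x1) gives {out.1, out.2} {out.3, x4.3} {x1.1, x2.1} {x1.2} {x1.3, x3.1, x3.2} {x2.2} {x2.3} {x3.3} {x4.1} {x4.2}, out.j being that stage's outer ports

{out.1, out.2} {out.3, x4.3} {x1.1, x2.1} {x1.2} {x1.3, x3.1, x3.2} {x2.2} {x2.3} {x3.3} {x4.1} {x4.2}


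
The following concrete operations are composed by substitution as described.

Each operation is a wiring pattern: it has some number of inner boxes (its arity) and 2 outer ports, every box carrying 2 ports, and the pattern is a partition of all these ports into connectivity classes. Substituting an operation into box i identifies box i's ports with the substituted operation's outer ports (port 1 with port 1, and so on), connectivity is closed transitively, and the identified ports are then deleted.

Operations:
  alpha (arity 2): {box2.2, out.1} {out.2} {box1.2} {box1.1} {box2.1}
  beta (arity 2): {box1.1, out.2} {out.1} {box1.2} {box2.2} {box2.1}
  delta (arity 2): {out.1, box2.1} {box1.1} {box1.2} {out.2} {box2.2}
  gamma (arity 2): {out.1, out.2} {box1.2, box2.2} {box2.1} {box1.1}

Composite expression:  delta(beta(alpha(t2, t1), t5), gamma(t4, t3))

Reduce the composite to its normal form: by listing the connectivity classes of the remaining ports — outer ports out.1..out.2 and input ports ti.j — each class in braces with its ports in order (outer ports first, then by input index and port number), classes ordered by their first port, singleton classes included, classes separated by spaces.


{out.1} {out.2} {t1.1} {t1.2} {t2.1} {t2.2} {t3.1} {t3.2, t4.2} {t4.1} {t5.1} {t5.2}

Connectivity passes through glued delta-boundaries; trace each wire chain.
alpha over (t2, t1) gives {out.1, t1.2} {out.2} {t1.1} {t2.1} {t2.2}, out.j being that stage's outer ports
beta over (t2, t1, t5) gives {out.1} {out.2, t1.2} {t1.1} {t2.1} {t2.2} {t5.1} {t5.2}, out.j being that stage's outer ports
gamma over (t4, t3) gives {out.1, out.2} {t3.1} {t3.2, t4.2} {t4.1}, out.j being that stage's outer ports
delta over (t2, t1, t5, t4, t3) gives {out.1} {out.2} {t1.1} {t1.2} {t2.1} {t2.2} {t3.1} {t3.2, t4.2} {t4.1} {t5.1} {t5.2}, out.j being that stage's outer ports


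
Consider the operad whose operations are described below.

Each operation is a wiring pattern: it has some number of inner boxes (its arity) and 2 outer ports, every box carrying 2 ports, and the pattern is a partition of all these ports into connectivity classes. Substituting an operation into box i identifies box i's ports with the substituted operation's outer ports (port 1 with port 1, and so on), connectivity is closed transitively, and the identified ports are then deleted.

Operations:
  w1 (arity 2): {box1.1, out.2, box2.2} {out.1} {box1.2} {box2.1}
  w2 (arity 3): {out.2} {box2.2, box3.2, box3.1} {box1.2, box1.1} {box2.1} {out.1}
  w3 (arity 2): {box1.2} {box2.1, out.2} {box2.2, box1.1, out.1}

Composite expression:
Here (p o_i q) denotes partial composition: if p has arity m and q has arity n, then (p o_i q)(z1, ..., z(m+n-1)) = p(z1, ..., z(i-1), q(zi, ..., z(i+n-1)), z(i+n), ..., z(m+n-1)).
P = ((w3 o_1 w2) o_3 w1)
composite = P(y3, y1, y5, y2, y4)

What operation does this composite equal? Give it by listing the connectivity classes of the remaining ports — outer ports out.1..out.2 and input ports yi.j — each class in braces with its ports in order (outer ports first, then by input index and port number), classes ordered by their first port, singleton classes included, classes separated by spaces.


Reachability decides: close wires over w3-identified ports.
after w1, the pattern on (y5, y2) reads {out.1} {out.2, y2.2, y5.1} {y2.1} {y5.2} (out.j = its outer ports)
after w2, the pattern on (y3, y1, y5, y2) reads {out.1} {out.2} {y1.1} {y1.2, y2.2, y5.1} {y2.1} {y3.1, y3.2} {y5.2} (out.j = its outer ports)
after w3, the pattern on (y3, y1, y5, y2, y4) reads {out.1, y4.2} {out.2, y4.1} {y1.1} {y1.2, y2.2, y5.1} {y2.1} {y3.1, y3.2} {y5.2} (out.j = its outer ports)

{out.1, y4.2} {out.2, y4.1} {y1.1} {y1.2, y2.2, y5.1} {y2.1} {y3.1, y3.2} {y5.2}


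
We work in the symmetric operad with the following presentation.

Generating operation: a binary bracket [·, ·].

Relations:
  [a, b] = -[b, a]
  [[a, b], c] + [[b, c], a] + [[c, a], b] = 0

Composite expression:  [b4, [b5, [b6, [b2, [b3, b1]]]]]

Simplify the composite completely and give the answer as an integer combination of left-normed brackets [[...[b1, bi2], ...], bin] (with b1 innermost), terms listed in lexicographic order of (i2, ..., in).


-[[[[[b1, b3], b2], b6], b5], b4]

Skip Jacobi rewriting: expand, keep b1-initial words, read off terms.
Composite bracket: [b4, [b5, [b6, [b2, [b3, b1]]]]]
Under [a, b] = ab - ba we get 32 signed associative words (2^5 = 32).
The b1-initial words carry the normal form:
  b1b3b2b6b5b4 appears with sign -1, giving the term -[[[[[b1, b3], b2], b6], b5], b4]


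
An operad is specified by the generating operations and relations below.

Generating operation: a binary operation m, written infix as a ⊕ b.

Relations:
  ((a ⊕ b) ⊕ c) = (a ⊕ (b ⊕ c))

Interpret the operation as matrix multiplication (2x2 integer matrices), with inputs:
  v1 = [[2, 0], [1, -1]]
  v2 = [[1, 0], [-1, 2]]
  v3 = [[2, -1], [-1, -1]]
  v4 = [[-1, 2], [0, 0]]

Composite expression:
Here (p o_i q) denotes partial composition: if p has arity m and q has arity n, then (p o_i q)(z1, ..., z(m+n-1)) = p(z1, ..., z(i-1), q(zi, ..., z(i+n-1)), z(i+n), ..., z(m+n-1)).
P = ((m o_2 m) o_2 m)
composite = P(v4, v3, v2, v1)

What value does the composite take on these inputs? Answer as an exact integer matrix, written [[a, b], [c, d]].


(v3 ⊕ v2) = [[3, -2], [0, -2]]
((v3 ⊕ v2) ⊕ v1) = [[4, 2], [-2, 2]]
(v4 ⊕ ((v3 ⊕ v2) ⊕ v1)) = [[-8, 2], [0, 0]]

[[-8, 2], [0, 0]]


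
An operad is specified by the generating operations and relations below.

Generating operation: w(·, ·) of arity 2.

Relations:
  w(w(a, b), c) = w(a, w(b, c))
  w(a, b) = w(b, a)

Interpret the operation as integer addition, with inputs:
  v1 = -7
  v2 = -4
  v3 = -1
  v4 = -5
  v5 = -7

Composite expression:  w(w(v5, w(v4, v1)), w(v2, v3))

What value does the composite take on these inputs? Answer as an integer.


-24

w(v4, v1) = -12
w(v5, w(v4, v1)) = -19
w(v2, v3) = -5
w(w(v5, w(v4, v1)), w(v2, v3)) = -24


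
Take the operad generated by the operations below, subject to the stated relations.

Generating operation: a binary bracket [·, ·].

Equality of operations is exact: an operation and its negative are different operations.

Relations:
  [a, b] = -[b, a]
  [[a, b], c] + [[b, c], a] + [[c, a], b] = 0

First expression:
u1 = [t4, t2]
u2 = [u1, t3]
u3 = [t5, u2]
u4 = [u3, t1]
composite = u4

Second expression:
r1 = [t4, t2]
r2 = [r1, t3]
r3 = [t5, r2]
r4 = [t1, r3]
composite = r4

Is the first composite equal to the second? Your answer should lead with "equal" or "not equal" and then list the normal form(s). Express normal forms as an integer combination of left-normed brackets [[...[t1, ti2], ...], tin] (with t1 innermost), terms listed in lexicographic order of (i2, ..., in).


not equal — first -[[[[t1, t2], t4], t3], t5] + [[[[t1, t3], t2], t4], t5] - [[[[t1, t3], t4], t2], t5] + [[[[t1, t4], t2], t3], t5] + [[[[t1, t5], t2], t4], t3] - [[[[t1, t5], t3], t2], t4] + [[[[t1, t5], t3], t4], t2] - [[[[t1, t5], t4], t2], t3], second [[[[t1, t2], t4], t3], t5] - [[[[t1, t3], t2], t4], t5] + [[[[t1, t3], t4], t2], t5] - [[[[t1, t4], t2], t3], t5] - [[[[t1, t5], t2], t4], t3] + [[[[t1, t5], t3], t2], t4] - [[[[t1, t5], t3], t4], t2] + [[[[t1, t5], t4], t2], t3]

The first expression, normalized: -[[[[t1, t2], t4], t3], t5] + [[[[t1, t3], t2], t4], t5] - [[[[t1, t3], t4], t2], t5] + [[[[t1, t4], t2], t3], t5] + [[[[t1, t5], t2], t4], t3] - [[[[t1, t5], t3], t2], t4] + [[[[t1, t5], t3], t4], t2] - [[[[t1, t5], t4], t2], t3]
The second expression, normalized: [[[[t1, t2], t4], t3], t5] - [[[[t1, t3], t2], t4], t5] + [[[[t1, t3], t4], t2], t5] - [[[[t1, t4], t2], t3], t5] - [[[[t1, t5], t2], t4], t3] + [[[[t1, t5], t3], t2], t4] - [[[[t1, t5], t3], t4], t2] + [[[[t1, t5], t4], t2], t3]
Different reductions; not equal.


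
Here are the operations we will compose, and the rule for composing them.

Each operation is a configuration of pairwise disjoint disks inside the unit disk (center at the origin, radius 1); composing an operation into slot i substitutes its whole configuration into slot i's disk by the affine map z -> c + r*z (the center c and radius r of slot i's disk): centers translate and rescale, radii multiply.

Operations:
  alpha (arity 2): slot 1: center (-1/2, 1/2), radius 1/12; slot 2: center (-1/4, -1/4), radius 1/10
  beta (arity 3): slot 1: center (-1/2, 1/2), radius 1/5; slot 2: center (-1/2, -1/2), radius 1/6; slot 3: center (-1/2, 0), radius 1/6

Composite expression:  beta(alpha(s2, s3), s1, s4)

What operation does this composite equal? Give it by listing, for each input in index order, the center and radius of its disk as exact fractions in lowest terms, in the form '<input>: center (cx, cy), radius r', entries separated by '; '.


s1: center (-1/2, -1/2), radius 1/6; s2: center (-3/5, 3/5), radius 1/60; s3: center (-11/20, 9/20), radius 1/50; s4: center (-1/2, 0), radius 1/6

Each s-disk chains the slot maps above it in beta; radii multiply.
s2: after 2 affine steps, its disk has center (-3/5, 3/5), radius 1/60
s3: after 2 affine steps, its disk has center (-11/20, 9/20), radius 1/50
s1: after 1 affine step, its disk has center (-1/2, -1/2), radius 1/6
s4: after 1 affine step, its disk has center (-1/2, 0), radius 1/6
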